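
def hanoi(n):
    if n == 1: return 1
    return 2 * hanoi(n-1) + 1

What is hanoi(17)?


hanoi(17) = 2 * hanoi(16) + 1
hanoi(16) = 2 * hanoi(15) + 1
hanoi(15) = 2 * hanoi(14) + 1
hanoi(14) = 2 * hanoi(13) + 1
hanoi(13) = 2 * hanoi(12) + 1
hanoi(12) = 2 * hanoi(11) + 1
hanoi(11) = 2 * hanoi(10) + 1
hanoi(10) = 2 * hanoi(9) + 1
hanoi(9) = 2 * hanoi(8) + 1
hanoi(8) = 2 * hanoi(7) + 1
hanoi(7) = 2 * hanoi(6) + 1
hanoi(6) = 2 * hanoi(5) + 1
hanoi(5) = 2 * hanoi(4) + 1
hanoi(4) = 2 * hanoi(3) + 1
hanoi(3) = 2 * hanoi(2) + 1
hanoi(2) = 2 * hanoi(1) + 1
hanoi(1) = 1  (base case)
hanoi(2) = 2 * 1 + 1 = 3
hanoi(3) = 2 * 3 + 1 = 7
hanoi(4) = 2 * 7 + 1 = 15
hanoi(5) = 2 * 15 + 1 = 31
hanoi(6) = 2 * 31 + 1 = 63
hanoi(7) = 2 * 63 + 1 = 127
hanoi(8) = 2 * 127 + 1 = 255
hanoi(9) = 2 * 255 + 1 = 511
hanoi(10) = 2 * 511 + 1 = 1023
hanoi(11) = 2 * 1023 + 1 = 2047
hanoi(12) = 2 * 2047 + 1 = 4095
hanoi(13) = 2 * 4095 + 1 = 8191
hanoi(14) = 2 * 8191 + 1 = 16383
hanoi(15) = 2 * 16383 + 1 = 32767
hanoi(16) = 2 * 32767 + 1 = 65535
hanoi(17) = 2 * 65535 + 1 = 131071

131071


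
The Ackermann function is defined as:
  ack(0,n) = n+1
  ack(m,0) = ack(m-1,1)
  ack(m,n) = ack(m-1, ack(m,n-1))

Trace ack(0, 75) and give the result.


ack(0, 75) = 76
Result: ack(0, 75) = 76

76


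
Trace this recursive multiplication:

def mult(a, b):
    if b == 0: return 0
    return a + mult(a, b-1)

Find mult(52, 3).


mult(52, 3) = 52 + mult(52, 2)
mult(52, 2) = 52 + mult(52, 1)
mult(52, 1) = 52 + mult(52, 0)
mult(52, 0) = 0  (base case)
Total: 52 + 52 + 52 + 0 = 156

156


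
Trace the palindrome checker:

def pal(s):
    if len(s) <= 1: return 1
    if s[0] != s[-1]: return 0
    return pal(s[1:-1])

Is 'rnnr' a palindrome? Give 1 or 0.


pal('rnnr'): s[0]='r' == s[-1]='r' -> check pal('nn')
pal('nn'): s[0]='n' == s[-1]='n' -> check pal('')
pal(''): len <= 1 -> return 1  (base case)
Result: 1 (palindrome)

1


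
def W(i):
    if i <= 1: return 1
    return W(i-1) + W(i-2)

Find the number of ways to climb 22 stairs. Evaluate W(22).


Building up from base cases:
W(0) = 1
W(1) = 1
W(2) = W(1) + W(0) = 1 + 1 = 2
W(3) = W(2) + W(1) = 2 + 1 = 3
W(4) = W(3) + W(2) = 3 + 2 = 5
W(5) = W(4) + W(3) = 5 + 3 = 8
W(6) = W(5) + W(4) = 8 + 5 = 13
W(7) = W(6) + W(5) = 13 + 8 = 21
W(8) = W(7) + W(6) = 21 + 13 = 34
W(9) = W(8) + W(7) = 34 + 21 = 55
W(10) = W(9) + W(8) = 55 + 34 = 89
W(11) = W(10) + W(9) = 89 + 55 = 144
W(12) = W(11) + W(10) = 144 + 89 = 233
W(13) = W(12) + W(11) = 233 + 144 = 377
W(14) = W(13) + W(12) = 377 + 233 = 610
W(15) = W(14) + W(13) = 610 + 377 = 987
W(16) = W(15) + W(14) = 987 + 610 = 1597
W(17) = W(16) + W(15) = 1597 + 987 = 2584
W(18) = W(17) + W(16) = 2584 + 1597 = 4181
W(19) = W(18) + W(17) = 4181 + 2584 = 6765
W(20) = W(19) + W(18) = 6765 + 4181 = 10946
W(21) = W(20) + W(19) = 10946 + 6765 = 17711
W(22) = W(21) + W(20) = 17711 + 10946 = 28657

28657


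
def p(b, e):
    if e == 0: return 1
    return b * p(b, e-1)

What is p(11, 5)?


p(11, 5)
= 11 * p(11, 4)
= 11 * 11 * p(11, 3)
= 11 * 11 * 11 * p(11, 2)
= 11 * 11 * 11 * 11 * p(11, 1)
= 11 * 11 * 11 * 11 * 11 * p(11, 0)
= 11 * 11 * 11 * 11 * 11 * 1
= 161051

161051


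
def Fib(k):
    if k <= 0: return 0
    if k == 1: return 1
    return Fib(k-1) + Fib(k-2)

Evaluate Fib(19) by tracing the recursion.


Computing Fib(19) bottom-up:
Fib(0) = 0
Fib(1) = 1
Fib(2) = Fib(1) + Fib(0) = 1 + 0 = 1
Fib(3) = Fib(2) + Fib(1) = 1 + 1 = 2
Fib(4) = Fib(3) + Fib(2) = 2 + 1 = 3
Fib(5) = Fib(4) + Fib(3) = 3 + 2 = 5
Fib(6) = Fib(5) + Fib(4) = 5 + 3 = 8
Fib(7) = Fib(6) + Fib(5) = 8 + 5 = 13
Fib(8) = Fib(7) + Fib(6) = 13 + 8 = 21
Fib(9) = Fib(8) + Fib(7) = 21 + 13 = 34
Fib(10) = Fib(9) + Fib(8) = 34 + 21 = 55
Fib(11) = Fib(10) + Fib(9) = 55 + 34 = 89
Fib(12) = Fib(11) + Fib(10) = 89 + 55 = 144
Fib(13) = Fib(12) + Fib(11) = 144 + 89 = 233
Fib(14) = Fib(13) + Fib(12) = 233 + 144 = 377
Fib(15) = Fib(14) + Fib(13) = 377 + 233 = 610
Fib(16) = Fib(15) + Fib(14) = 610 + 377 = 987
Fib(17) = Fib(16) + Fib(15) = 987 + 610 = 1597
Fib(18) = Fib(17) + Fib(16) = 1597 + 987 = 2584
Fib(19) = Fib(18) + Fib(17) = 2584 + 1597 = 4181

4181


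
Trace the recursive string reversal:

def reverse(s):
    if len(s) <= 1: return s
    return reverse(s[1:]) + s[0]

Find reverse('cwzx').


reverse('cwzx') = reverse('wzx') + 'c'
reverse('wzx') = reverse('zx') + 'w'
reverse('zx') = reverse('x') + 'z'
reverse('x') = 'x'  (base case)
Concatenating: 'x' + 'z' + 'w' + 'c' = 'xzwc'

xzwc


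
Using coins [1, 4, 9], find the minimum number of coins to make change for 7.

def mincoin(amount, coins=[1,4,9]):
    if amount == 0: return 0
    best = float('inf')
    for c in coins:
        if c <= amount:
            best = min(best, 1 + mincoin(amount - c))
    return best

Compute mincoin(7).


Building up with DP:
mincoin(0) = 0
mincoin(1) = min(1+mincoin(0)=1+0=1) = 1
mincoin(2) = min(1+mincoin(1)=1+1=2) = 2
mincoin(3) = min(1+mincoin(2)=1+2=3) = 3
mincoin(4) = min(1+mincoin(3)=1+3=4, 1+mincoin(0)=1+0=1) = 1
mincoin(5) = min(1+mincoin(4)=1+1=2, 1+mincoin(1)=1+1=2) = 2
mincoin(6) = min(1+mincoin(5)=1+2=3, 1+mincoin(2)=1+2=3) = 3
mincoin(7) = min(1+mincoin(6)=1+3=4, 1+mincoin(3)=1+3=4) = 4

4


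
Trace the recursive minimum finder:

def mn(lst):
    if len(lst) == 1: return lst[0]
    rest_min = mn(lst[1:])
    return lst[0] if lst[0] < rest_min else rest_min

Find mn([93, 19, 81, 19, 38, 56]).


mn([93, 19, 81, 19, 38, 56]): compare 93 with mn([19, 81, 19, 38, 56])
mn([19, 81, 19, 38, 56]): compare 19 with mn([81, 19, 38, 56])
mn([81, 19, 38, 56]): compare 81 with mn([19, 38, 56])
mn([19, 38, 56]): compare 19 with mn([38, 56])
mn([38, 56]): compare 38 with mn([56])
mn([56]) = 56  (base case)
Compare 38 with 56 -> 38
Compare 19 with 38 -> 19
Compare 81 with 19 -> 19
Compare 19 with 19 -> 19
Compare 93 with 19 -> 19

19


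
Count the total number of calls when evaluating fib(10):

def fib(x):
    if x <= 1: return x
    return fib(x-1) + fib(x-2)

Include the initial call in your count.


Let C(n) = total calls for fib(n)
C(0) = 1, C(1) = 1
C(2) = 1 + C(1) + C(0) = 1 + 1 + 1 = 3
C(3) = 1 + C(2) + C(1) = 1 + 3 + 1 = 5
C(4) = 1 + C(3) + C(2) = 1 + 5 + 3 = 9
C(5) = 1 + C(4) + C(3) = 1 + 9 + 5 = 15
C(6) = 1 + C(5) + C(4) = 1 + 15 + 9 = 25
C(7) = 1 + C(6) + C(5) = 1 + 25 + 15 = 41
C(8) = 1 + C(7) + C(6) = 1 + 41 + 25 = 67
C(9) = 1 + C(8) + C(7) = 1 + 67 + 41 = 109
C(10) = 1 + C(9) + C(8) = 1 + 109 + 67 = 177

177


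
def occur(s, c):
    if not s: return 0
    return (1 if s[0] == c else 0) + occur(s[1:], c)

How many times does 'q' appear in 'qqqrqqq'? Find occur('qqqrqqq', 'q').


s[0]='q' == 'q' -> 1
s[0]='q' == 'q' -> 1
s[0]='q' == 'q' -> 1
s[0]='r' != 'q' -> 0
s[0]='q' == 'q' -> 1
s[0]='q' == 'q' -> 1
s[0]='q' == 'q' -> 1
Sum: 1 + 1 + 1 + 0 + 1 + 1 + 1 = 6

6


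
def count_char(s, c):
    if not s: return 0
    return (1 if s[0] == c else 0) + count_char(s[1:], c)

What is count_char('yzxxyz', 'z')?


s[0]='y' != 'z' -> 0
s[0]='z' == 'z' -> 1
s[0]='x' != 'z' -> 0
s[0]='x' != 'z' -> 0
s[0]='y' != 'z' -> 0
s[0]='z' == 'z' -> 1
Sum: 0 + 1 + 0 + 0 + 0 + 1 = 2

2


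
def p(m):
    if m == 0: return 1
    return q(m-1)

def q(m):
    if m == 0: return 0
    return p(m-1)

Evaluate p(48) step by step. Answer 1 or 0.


p(48) = q(47)
q(47) = p(46)
p(46) = q(45)
q(45) = p(44)
p(44) = q(43)
q(43) = p(42)
p(42) = q(41)
q(41) = p(40)
p(40) = q(39)
q(39) = p(38)
p(38) = q(37)
q(37) = p(36)
p(36) = q(35)
q(35) = p(34)
p(34) = q(33)
q(33) = p(32)
p(32) = q(31)
q(31) = p(30)
p(30) = q(29)
q(29) = p(28)
p(28) = q(27)
q(27) = p(26)
p(26) = q(25)
q(25) = p(24)
p(24) = q(23)
q(23) = p(22)
p(22) = q(21)
q(21) = p(20)
p(20) = q(19)
q(19) = p(18)
p(18) = q(17)
q(17) = p(16)
p(16) = q(15)
q(15) = p(14)
p(14) = q(13)
q(13) = p(12)
p(12) = q(11)
q(11) = p(10)
p(10) = q(9)
q(9) = p(8)
p(8) = q(7)
q(7) = p(6)
p(6) = q(5)
q(5) = p(4)
p(4) = q(3)
q(3) = p(2)
p(2) = q(1)
q(1) = p(0)
p(0) = 1  (base case)
Result: 1

1


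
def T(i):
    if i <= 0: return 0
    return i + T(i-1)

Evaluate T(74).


T(74)
= 74 + 73 + 72 + 71 + 70 + 69 + 68 + 67 + 66 + 65 + 64 + 63 + 62 + 61 + 60 + 59 + 58 + 57 + 56 + 55 + 54 + 53 + 52 + 51 + 50 + 49 + 48 + 47 + 46 + 45 + 44 + 43 + 42 + 41 + 40 + 39 + 38 + 37 + 36 + 35 + 34 + 33 + 32 + 31 + 30 + 29 + 28 + 27 + 26 + 25 + 24 + 23 + 22 + 21 + 20 + 19 + 18 + 17 + 16 + 15 + 14 + 13 + 12 + 11 + 10 + 9 + 8 + 7 + 6 + 5 + 4 + 3 + 2 + 1 + T(0)
= 74 + 73 + 72 + 71 + 70 + 69 + 68 + 67 + 66 + 65 + 64 + 63 + 62 + 61 + 60 + 59 + 58 + 57 + 56 + 55 + 54 + 53 + 52 + 51 + 50 + 49 + 48 + 47 + 46 + 45 + 44 + 43 + 42 + 41 + 40 + 39 + 38 + 37 + 36 + 35 + 34 + 33 + 32 + 31 + 30 + 29 + 28 + 27 + 26 + 25 + 24 + 23 + 22 + 21 + 20 + 19 + 18 + 17 + 16 + 15 + 14 + 13 + 12 + 11 + 10 + 9 + 8 + 7 + 6 + 5 + 4 + 3 + 2 + 1 + 0
= 2775

2775


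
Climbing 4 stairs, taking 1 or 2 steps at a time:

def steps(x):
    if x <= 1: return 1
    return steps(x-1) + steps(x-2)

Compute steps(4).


Building up from base cases:
steps(0) = 1
steps(1) = 1
steps(2) = steps(1) + steps(0) = 1 + 1 = 2
steps(3) = steps(2) + steps(1) = 2 + 1 = 3
steps(4) = steps(3) + steps(2) = 3 + 2 = 5

5


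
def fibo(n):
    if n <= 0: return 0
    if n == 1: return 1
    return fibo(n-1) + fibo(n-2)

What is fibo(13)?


Computing fibo(13) bottom-up:
fibo(0) = 0
fibo(1) = 1
fibo(2) = fibo(1) + fibo(0) = 1 + 0 = 1
fibo(3) = fibo(2) + fibo(1) = 1 + 1 = 2
fibo(4) = fibo(3) + fibo(2) = 2 + 1 = 3
fibo(5) = fibo(4) + fibo(3) = 3 + 2 = 5
fibo(6) = fibo(5) + fibo(4) = 5 + 3 = 8
fibo(7) = fibo(6) + fibo(5) = 8 + 5 = 13
fibo(8) = fibo(7) + fibo(6) = 13 + 8 = 21
fibo(9) = fibo(8) + fibo(7) = 21 + 13 = 34
fibo(10) = fibo(9) + fibo(8) = 34 + 21 = 55
fibo(11) = fibo(10) + fibo(9) = 55 + 34 = 89
fibo(12) = fibo(11) + fibo(10) = 89 + 55 = 144
fibo(13) = fibo(12) + fibo(11) = 144 + 89 = 233

233


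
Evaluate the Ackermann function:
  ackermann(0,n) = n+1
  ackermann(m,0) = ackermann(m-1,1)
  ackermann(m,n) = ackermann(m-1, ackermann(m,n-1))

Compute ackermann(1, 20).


ackermann(1, 20) = ackermann(0, ackermann(1, 19))
  ackermann(1, 19) = ackermann(0, ackermann(1, 18))
    ackermann(1, 18) = ackermann(0, ackermann(1, 17))
      ackermann(1, 17) = ackermann(0, ackermann(1, 16))
        ackermann(1, 16) = ackermann(0, ackermann(1, 15))
          ackermann(1, 15) = ackermann(0, ackermann(1, 14))
          ackermann(1, 14) = ackermann(0, ackermann(1, 13))
          ackermann(1, 13) = ackermann(0, ackermann(1, 12))
          ackermann(1, 12) = ackermann(0, ackermann(1, 11))
          ackermann(1, 11) = ackermann(0, ackermann(1, 10))
          ackermann(1, 10) = ackermann(0, ackermann(1, 9))
          ackermann(1, 9) = ackermann(0, ackermann(1, 8))
          ackermann(1, 8) = ackermann(0, ackermann(1, 7))
          ackermann(1, 7) = ackermann(0, ackermann(1, 6))
          ackermann(1, 6) = ackermann(0, ackermann(1, 5))
          ackermann(1, 5) = ackermann(0, ackermann(1, 4))
          ackermann(1, 4) = ackermann(0, ackermann(1, 3))
          ackermann(1, 3) = ackermann(0, ackermann(1, 2))
          ackermann(1, 2) = ackermann(0, ackermann(1, 1))
          ackermann(1, 1) = ackermann(0, ackermann(1, 0))
          ackermann(1, 0) = ackermann(0, 1)
          ackermann(0, 1) = 2
            = ackermann(0, 2)
          ackermann(0, 2) = 3
            = ackermann(0, 3)
... (trace truncated)
Result: ackermann(1, 20) = 22

22


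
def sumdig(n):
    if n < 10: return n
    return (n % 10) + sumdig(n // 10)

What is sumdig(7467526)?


sumdig(7467526) = 6 + sumdig(746752)
sumdig(746752) = 2 + sumdig(74675)
sumdig(74675) = 5 + sumdig(7467)
sumdig(7467) = 7 + sumdig(746)
sumdig(746) = 6 + sumdig(74)
sumdig(74) = 4 + sumdig(7)
sumdig(7) = 7  (base case)
Total: 6 + 2 + 5 + 7 + 6 + 4 + 7 = 37

37


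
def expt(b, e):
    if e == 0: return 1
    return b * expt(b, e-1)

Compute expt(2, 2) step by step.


expt(2, 2)
= 2 * expt(2, 1)
= 2 * 2 * expt(2, 0)
= 2 * 2 * 1
= 4

4


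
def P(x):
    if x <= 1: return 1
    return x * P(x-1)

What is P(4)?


P(4)
= 4 * P(3)
= 4 * 3 * P(2)
= 4 * 3 * 2 * P(1)
= 4 * 3 * 2 * 1
= 24

24


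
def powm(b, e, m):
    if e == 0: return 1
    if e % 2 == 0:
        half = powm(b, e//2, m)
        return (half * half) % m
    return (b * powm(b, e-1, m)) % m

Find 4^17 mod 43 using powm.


powm(4, 17, 43): e is odd, compute powm(4, 16, 43)
  powm(4, 16, 43): e is even, compute powm(4, 8, 43)
    powm(4, 8, 43): e is even, compute powm(4, 4, 43)
      powm(4, 4, 43): e is even, compute powm(4, 2, 43)
        powm(4, 2, 43): e is even, compute powm(4, 1, 43)
          powm(4, 1, 43): e is odd, compute powm(4, 0, 43)
          powm(4, 0, 43) = 1
          (4 * 1) % 43 = 4
        half=4, (4*4) % 43 = 16
      half=16, (16*16) % 43 = 41
    half=41, (41*41) % 43 = 4
  half=4, (4*4) % 43 = 16
(4 * 16) % 43 = 21

21


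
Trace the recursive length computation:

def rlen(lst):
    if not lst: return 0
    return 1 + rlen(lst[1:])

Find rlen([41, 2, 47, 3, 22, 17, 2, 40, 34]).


rlen([41, 2, 47, 3, 22, 17, 2, 40, 34]) = 1 + rlen([2, 47, 3, 22, 17, 2, 40, 34])
rlen([2, 47, 3, 22, 17, 2, 40, 34]) = 1 + rlen([47, 3, 22, 17, 2, 40, 34])
rlen([47, 3, 22, 17, 2, 40, 34]) = 1 + rlen([3, 22, 17, 2, 40, 34])
rlen([3, 22, 17, 2, 40, 34]) = 1 + rlen([22, 17, 2, 40, 34])
rlen([22, 17, 2, 40, 34]) = 1 + rlen([17, 2, 40, 34])
rlen([17, 2, 40, 34]) = 1 + rlen([2, 40, 34])
rlen([2, 40, 34]) = 1 + rlen([40, 34])
rlen([40, 34]) = 1 + rlen([34])
rlen([34]) = 1 + rlen([])
rlen([]) = 0  (base case)
Unwinding: 1 + 1 + 1 + 1 + 1 + 1 + 1 + 1 + 1 + 0 = 9

9


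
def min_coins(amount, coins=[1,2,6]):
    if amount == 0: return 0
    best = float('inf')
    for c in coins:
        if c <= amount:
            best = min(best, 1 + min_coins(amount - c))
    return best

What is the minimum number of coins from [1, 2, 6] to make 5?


Building up with DP:
min_coins(0) = 0
min_coins(1) = min(1+min_coins(0)=1+0=1) = 1
min_coins(2) = min(1+min_coins(1)=1+1=2, 1+min_coins(0)=1+0=1) = 1
min_coins(3) = min(1+min_coins(2)=1+1=2, 1+min_coins(1)=1+1=2) = 2
min_coins(4) = min(1+min_coins(3)=1+2=3, 1+min_coins(2)=1+1=2) = 2
min_coins(5) = min(1+min_coins(4)=1+2=3, 1+min_coins(3)=1+2=3) = 3

3


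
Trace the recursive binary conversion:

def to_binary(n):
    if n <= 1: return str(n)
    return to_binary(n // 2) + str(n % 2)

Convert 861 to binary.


to_binary(861) = to_binary(430) + '1'
to_binary(430) = to_binary(215) + '0'
to_binary(215) = to_binary(107) + '1'
to_binary(107) = to_binary(53) + '1'
to_binary(53) = to_binary(26) + '1'
to_binary(26) = to_binary(13) + '0'
to_binary(13) = to_binary(6) + '1'
to_binary(6) = to_binary(3) + '0'
to_binary(3) = to_binary(1) + '1'
to_binary(1) = '1'  (base case)
Concatenating: '1' + '1' + '0' + '1' + '0' + '1' + '1' + '1' + '0' + '1' = '1101011101'

1101011101


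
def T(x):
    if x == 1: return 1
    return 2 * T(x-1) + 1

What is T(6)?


T(6) = 2 * T(5) + 1
T(5) = 2 * T(4) + 1
T(4) = 2 * T(3) + 1
T(3) = 2 * T(2) + 1
T(2) = 2 * T(1) + 1
T(1) = 1  (base case)
T(2) = 2 * 1 + 1 = 3
T(3) = 2 * 3 + 1 = 7
T(4) = 2 * 7 + 1 = 15
T(5) = 2 * 15 + 1 = 31
T(6) = 2 * 31 + 1 = 63

63


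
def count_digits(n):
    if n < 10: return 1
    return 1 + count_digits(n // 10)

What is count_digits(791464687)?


count_digits(791464687) = 1 + count_digits(79146468)
count_digits(79146468) = 1 + count_digits(7914646)
count_digits(7914646) = 1 + count_digits(791464)
count_digits(791464) = 1 + count_digits(79146)
count_digits(79146) = 1 + count_digits(7914)
count_digits(7914) = 1 + count_digits(791)
count_digits(791) = 1 + count_digits(79)
count_digits(79) = 1 + count_digits(7)
count_digits(7) = 1  (base case: 7 < 10)
Unwinding: 1 + 1 + 1 + 1 + 1 + 1 + 1 + 1 + 1 = 9

9


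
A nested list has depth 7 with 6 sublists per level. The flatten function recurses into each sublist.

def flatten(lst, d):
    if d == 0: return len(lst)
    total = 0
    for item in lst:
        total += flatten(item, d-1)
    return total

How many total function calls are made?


At depth 0 (root): 1 call
At depth 1: each of 1 parents calls flatten on 6 children = 6 calls
At depth 2: each of 6 parents calls flatten on 6 children = 36 calls
At depth 3: each of 36 parents calls flatten on 6 children = 216 calls
At depth 4: each of 216 parents calls flatten on 6 children = 1296 calls
At depth 5: each of 1296 parents calls flatten on 6 children = 7776 calls
At depth 6: each of 7776 parents calls flatten on 6 children = 46656 calls
At depth 7: each of 46656 parents calls flatten on 6 children = 279936 calls
Total: 1 + 6 + 36 + 216 + 1296 + 7776 + 46656 + 279936 = 335923

335923


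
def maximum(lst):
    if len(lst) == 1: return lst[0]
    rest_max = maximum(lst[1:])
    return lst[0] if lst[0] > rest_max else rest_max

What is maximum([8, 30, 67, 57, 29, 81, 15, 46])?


maximum([8, 30, 67, 57, 29, 81, 15, 46]): compare 8 with maximum([30, 67, 57, 29, 81, 15, 46])
maximum([30, 67, 57, 29, 81, 15, 46]): compare 30 with maximum([67, 57, 29, 81, 15, 46])
maximum([67, 57, 29, 81, 15, 46]): compare 67 with maximum([57, 29, 81, 15, 46])
maximum([57, 29, 81, 15, 46]): compare 57 with maximum([29, 81, 15, 46])
maximum([29, 81, 15, 46]): compare 29 with maximum([81, 15, 46])
maximum([81, 15, 46]): compare 81 with maximum([15, 46])
maximum([15, 46]): compare 15 with maximum([46])
maximum([46]) = 46  (base case)
Compare 15 with 46 -> 46
Compare 81 with 46 -> 81
Compare 29 with 81 -> 81
Compare 57 with 81 -> 81
Compare 67 with 81 -> 81
Compare 30 with 81 -> 81
Compare 8 with 81 -> 81

81


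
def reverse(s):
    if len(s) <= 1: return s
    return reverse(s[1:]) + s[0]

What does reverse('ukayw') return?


reverse('ukayw') = reverse('kayw') + 'u'
reverse('kayw') = reverse('ayw') + 'k'
reverse('ayw') = reverse('yw') + 'a'
reverse('yw') = reverse('w') + 'y'
reverse('w') = 'w'  (base case)
Concatenating: 'w' + 'y' + 'a' + 'k' + 'u' = 'wyaku'

wyaku


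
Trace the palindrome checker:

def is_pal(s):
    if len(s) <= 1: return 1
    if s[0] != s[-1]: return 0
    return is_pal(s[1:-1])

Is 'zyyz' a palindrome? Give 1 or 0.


is_pal('zyyz'): s[0]='z' == s[-1]='z' -> check is_pal('yy')
is_pal('yy'): s[0]='y' == s[-1]='y' -> check is_pal('')
is_pal(''): len <= 1 -> return 1  (base case)
Result: 1 (palindrome)

1


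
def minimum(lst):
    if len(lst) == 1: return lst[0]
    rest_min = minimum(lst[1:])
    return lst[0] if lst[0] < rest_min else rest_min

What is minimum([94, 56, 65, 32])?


minimum([94, 56, 65, 32]): compare 94 with minimum([56, 65, 32])
minimum([56, 65, 32]): compare 56 with minimum([65, 32])
minimum([65, 32]): compare 65 with minimum([32])
minimum([32]) = 32  (base case)
Compare 65 with 32 -> 32
Compare 56 with 32 -> 32
Compare 94 with 32 -> 32

32


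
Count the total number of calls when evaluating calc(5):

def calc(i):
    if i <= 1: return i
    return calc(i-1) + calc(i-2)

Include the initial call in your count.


Let C(n) = total calls for calc(n)
C(0) = 1, C(1) = 1
C(2) = 1 + C(1) + C(0) = 1 + 1 + 1 = 3
C(3) = 1 + C(2) + C(1) = 1 + 3 + 1 = 5
C(4) = 1 + C(3) + C(2) = 1 + 5 + 3 = 9
C(5) = 1 + C(4) + C(3) = 1 + 9 + 5 = 15

15


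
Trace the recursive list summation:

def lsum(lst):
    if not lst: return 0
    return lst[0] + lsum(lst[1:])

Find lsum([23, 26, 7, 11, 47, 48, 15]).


lsum([23, 26, 7, 11, 47, 48, 15]) = 23 + lsum([26, 7, 11, 47, 48, 15])
lsum([26, 7, 11, 47, 48, 15]) = 26 + lsum([7, 11, 47, 48, 15])
lsum([7, 11, 47, 48, 15]) = 7 + lsum([11, 47, 48, 15])
lsum([11, 47, 48, 15]) = 11 + lsum([47, 48, 15])
lsum([47, 48, 15]) = 47 + lsum([48, 15])
lsum([48, 15]) = 48 + lsum([15])
lsum([15]) = 15 + lsum([])
lsum([]) = 0  (base case)
Total: 23 + 26 + 7 + 11 + 47 + 48 + 15 + 0 = 177

177


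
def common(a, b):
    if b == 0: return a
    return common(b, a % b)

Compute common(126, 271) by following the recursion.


common(126, 271) = common(271, 126)
common(271, 126) = common(126, 19)
common(126, 19) = common(19, 12)
common(19, 12) = common(12, 7)
common(12, 7) = common(7, 5)
common(7, 5) = common(5, 2)
common(5, 2) = common(2, 1)
common(2, 1) = common(1, 0)
common(1, 0) = 1  (base case)

1


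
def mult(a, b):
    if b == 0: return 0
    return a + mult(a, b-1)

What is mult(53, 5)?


mult(53, 5) = 53 + mult(53, 4)
mult(53, 4) = 53 + mult(53, 3)
mult(53, 3) = 53 + mult(53, 2)
mult(53, 2) = 53 + mult(53, 1)
mult(53, 1) = 53 + mult(53, 0)
mult(53, 0) = 0  (base case)
Total: 53 + 53 + 53 + 53 + 53 + 0 = 265

265


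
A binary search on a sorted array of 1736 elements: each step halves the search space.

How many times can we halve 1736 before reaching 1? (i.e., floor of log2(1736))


1736 / 2 = 868
868 / 2 = 434
434 / 2 = 217
217 / 2 = 108
108 / 2 = 54
54 / 2 = 27
27 / 2 = 13
13 / 2 = 6
6 / 2 = 3
3 / 2 = 1
Reached 1 after 10 halvings

10


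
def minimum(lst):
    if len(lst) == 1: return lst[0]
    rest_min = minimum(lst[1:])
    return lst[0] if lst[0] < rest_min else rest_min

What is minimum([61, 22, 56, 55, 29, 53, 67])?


minimum([61, 22, 56, 55, 29, 53, 67]): compare 61 with minimum([22, 56, 55, 29, 53, 67])
minimum([22, 56, 55, 29, 53, 67]): compare 22 with minimum([56, 55, 29, 53, 67])
minimum([56, 55, 29, 53, 67]): compare 56 with minimum([55, 29, 53, 67])
minimum([55, 29, 53, 67]): compare 55 with minimum([29, 53, 67])
minimum([29, 53, 67]): compare 29 with minimum([53, 67])
minimum([53, 67]): compare 53 with minimum([67])
minimum([67]) = 67  (base case)
Compare 53 with 67 -> 53
Compare 29 with 53 -> 29
Compare 55 with 29 -> 29
Compare 56 with 29 -> 29
Compare 22 with 29 -> 22
Compare 61 with 22 -> 22

22


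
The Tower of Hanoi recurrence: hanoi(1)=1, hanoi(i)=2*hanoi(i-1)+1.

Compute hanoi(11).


hanoi(11) = 2 * hanoi(10) + 1
hanoi(10) = 2 * hanoi(9) + 1
hanoi(9) = 2 * hanoi(8) + 1
hanoi(8) = 2 * hanoi(7) + 1
hanoi(7) = 2 * hanoi(6) + 1
hanoi(6) = 2 * hanoi(5) + 1
hanoi(5) = 2 * hanoi(4) + 1
hanoi(4) = 2 * hanoi(3) + 1
hanoi(3) = 2 * hanoi(2) + 1
hanoi(2) = 2 * hanoi(1) + 1
hanoi(1) = 1  (base case)
hanoi(2) = 2 * 1 + 1 = 3
hanoi(3) = 2 * 3 + 1 = 7
hanoi(4) = 2 * 7 + 1 = 15
hanoi(5) = 2 * 15 + 1 = 31
hanoi(6) = 2 * 31 + 1 = 63
hanoi(7) = 2 * 63 + 1 = 127
hanoi(8) = 2 * 127 + 1 = 255
hanoi(9) = 2 * 255 + 1 = 511
hanoi(10) = 2 * 511 + 1 = 1023
hanoi(11) = 2 * 1023 + 1 = 2047

2047


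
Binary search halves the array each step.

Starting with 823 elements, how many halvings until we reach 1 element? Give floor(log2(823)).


823 / 2 = 411
411 / 2 = 205
205 / 2 = 102
102 / 2 = 51
51 / 2 = 25
25 / 2 = 12
12 / 2 = 6
6 / 2 = 3
3 / 2 = 1
Reached 1 after 9 halvings

9


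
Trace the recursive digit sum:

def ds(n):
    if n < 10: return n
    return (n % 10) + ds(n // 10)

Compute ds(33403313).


ds(33403313) = 3 + ds(3340331)
ds(3340331) = 1 + ds(334033)
ds(334033) = 3 + ds(33403)
ds(33403) = 3 + ds(3340)
ds(3340) = 0 + ds(334)
ds(334) = 4 + ds(33)
ds(33) = 3 + ds(3)
ds(3) = 3  (base case)
Total: 3 + 1 + 3 + 3 + 0 + 4 + 3 + 3 = 20

20


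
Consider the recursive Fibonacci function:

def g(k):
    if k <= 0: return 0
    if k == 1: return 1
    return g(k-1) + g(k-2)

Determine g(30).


Computing g(30) bottom-up:
g(0) = 0
g(1) = 1
g(2) = g(1) + g(0) = 1 + 0 = 1
g(3) = g(2) + g(1) = 1 + 1 = 2
g(4) = g(3) + g(2) = 2 + 1 = 3
g(5) = g(4) + g(3) = 3 + 2 = 5
g(6) = g(5) + g(4) = 5 + 3 = 8
g(7) = g(6) + g(5) = 8 + 5 = 13
g(8) = g(7) + g(6) = 13 + 8 = 21
g(9) = g(8) + g(7) = 21 + 13 = 34
g(10) = g(9) + g(8) = 34 + 21 = 55
g(11) = g(10) + g(9) = 55 + 34 = 89
g(12) = g(11) + g(10) = 89 + 55 = 144
g(13) = g(12) + g(11) = 144 + 89 = 233
g(14) = g(13) + g(12) = 233 + 144 = 377
g(15) = g(14) + g(13) = 377 + 233 = 610
g(16) = g(15) + g(14) = 610 + 377 = 987
g(17) = g(16) + g(15) = 987 + 610 = 1597
g(18) = g(17) + g(16) = 1597 + 987 = 2584
g(19) = g(18) + g(17) = 2584 + 1597 = 4181
g(20) = g(19) + g(18) = 4181 + 2584 = 6765
g(21) = g(20) + g(19) = 6765 + 4181 = 10946
g(22) = g(21) + g(20) = 10946 + 6765 = 17711
g(23) = g(22) + g(21) = 17711 + 10946 = 28657
g(24) = g(23) + g(22) = 28657 + 17711 = 46368
g(25) = g(24) + g(23) = 46368 + 28657 = 75025
g(26) = g(25) + g(24) = 75025 + 46368 = 121393
g(27) = g(26) + g(25) = 121393 + 75025 = 196418
g(28) = g(27) + g(26) = 196418 + 121393 = 317811
g(29) = g(28) + g(27) = 317811 + 196418 = 514229
g(30) = g(29) + g(28) = 514229 + 317811 = 832040

832040


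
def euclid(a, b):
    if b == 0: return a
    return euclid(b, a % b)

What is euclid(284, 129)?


euclid(284, 129) = euclid(129, 26)
euclid(129, 26) = euclid(26, 25)
euclid(26, 25) = euclid(25, 1)
euclid(25, 1) = euclid(1, 0)
euclid(1, 0) = 1  (base case)

1


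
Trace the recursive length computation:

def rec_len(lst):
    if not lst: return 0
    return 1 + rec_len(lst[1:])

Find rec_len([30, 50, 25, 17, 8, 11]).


rec_len([30, 50, 25, 17, 8, 11]) = 1 + rec_len([50, 25, 17, 8, 11])
rec_len([50, 25, 17, 8, 11]) = 1 + rec_len([25, 17, 8, 11])
rec_len([25, 17, 8, 11]) = 1 + rec_len([17, 8, 11])
rec_len([17, 8, 11]) = 1 + rec_len([8, 11])
rec_len([8, 11]) = 1 + rec_len([11])
rec_len([11]) = 1 + rec_len([])
rec_len([]) = 0  (base case)
Unwinding: 1 + 1 + 1 + 1 + 1 + 1 + 0 = 6

6


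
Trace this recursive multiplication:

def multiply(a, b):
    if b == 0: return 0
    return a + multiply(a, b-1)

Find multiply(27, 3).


multiply(27, 3) = 27 + multiply(27, 2)
multiply(27, 2) = 27 + multiply(27, 1)
multiply(27, 1) = 27 + multiply(27, 0)
multiply(27, 0) = 0  (base case)
Total: 27 + 27 + 27 + 0 = 81

81


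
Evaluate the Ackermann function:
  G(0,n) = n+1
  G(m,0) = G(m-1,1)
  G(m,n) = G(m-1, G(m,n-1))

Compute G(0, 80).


G(0, 80) = 81
Result: G(0, 80) = 81

81


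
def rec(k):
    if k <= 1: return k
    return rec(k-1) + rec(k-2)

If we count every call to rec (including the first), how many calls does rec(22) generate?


Let C(n) = total calls for rec(n)
C(0) = 1, C(1) = 1
C(2) = 1 + C(1) + C(0) = 1 + 1 + 1 = 3
C(3) = 1 + C(2) + C(1) = 1 + 3 + 1 = 5
C(4) = 1 + C(3) + C(2) = 1 + 5 + 3 = 9
C(5) = 1 + C(4) + C(3) = 1 + 9 + 5 = 15
C(6) = 1 + C(5) + C(4) = 1 + 15 + 9 = 25
C(7) = 1 + C(6) + C(5) = 1 + 25 + 15 = 41
C(8) = 1 + C(7) + C(6) = 1 + 41 + 25 = 67
C(9) = 1 + C(8) + C(7) = 1 + 67 + 41 = 109
C(10) = 1 + C(9) + C(8) = 1 + 109 + 67 = 177
C(11) = 1 + C(10) + C(9) = 1 + 177 + 109 = 287
C(12) = 1 + C(11) + C(10) = 1 + 287 + 177 = 465
C(13) = 1 + C(12) + C(11) = 1 + 465 + 287 = 753
C(14) = 1 + C(13) + C(12) = 1 + 753 + 465 = 1219
C(15) = 1 + C(14) + C(13) = 1 + 1219 + 753 = 1973
C(16) = 1 + C(15) + C(14) = 1 + 1973 + 1219 = 3193
C(17) = 1 + C(16) + C(15) = 1 + 3193 + 1973 = 5167
C(18) = 1 + C(17) + C(16) = 1 + 5167 + 3193 = 8361
C(19) = 1 + C(18) + C(17) = 1 + 8361 + 5167 = 13529
C(20) = 1 + C(19) + C(18) = 1 + 13529 + 8361 = 21891
C(21) = 1 + C(20) + C(19) = 1 + 21891 + 13529 = 35421
C(22) = 1 + C(21) + C(20) = 1 + 35421 + 21891 = 57313

57313


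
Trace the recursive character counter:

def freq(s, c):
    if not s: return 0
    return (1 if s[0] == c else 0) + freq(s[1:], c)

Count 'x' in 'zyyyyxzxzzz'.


s[0]='z' != 'x' -> 0
s[0]='y' != 'x' -> 0
s[0]='y' != 'x' -> 0
s[0]='y' != 'x' -> 0
s[0]='y' != 'x' -> 0
s[0]='x' == 'x' -> 1
s[0]='z' != 'x' -> 0
s[0]='x' == 'x' -> 1
s[0]='z' != 'x' -> 0
s[0]='z' != 'x' -> 0
s[0]='z' != 'x' -> 0
Sum: 0 + 0 + 0 + 0 + 0 + 1 + 0 + 1 + 0 + 0 + 0 = 2

2


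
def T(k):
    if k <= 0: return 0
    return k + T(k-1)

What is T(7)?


T(7)
= 7 + 6 + 5 + 4 + 3 + 2 + 1 + T(0)
= 7 + 6 + 5 + 4 + 3 + 2 + 1 + 0
= 28

28


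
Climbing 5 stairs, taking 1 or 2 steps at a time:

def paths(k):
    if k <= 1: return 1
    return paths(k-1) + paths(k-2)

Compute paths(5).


Building up from base cases:
paths(0) = 1
paths(1) = 1
paths(2) = paths(1) + paths(0) = 1 + 1 = 2
paths(3) = paths(2) + paths(1) = 2 + 1 = 3
paths(4) = paths(3) + paths(2) = 3 + 2 = 5
paths(5) = paths(4) + paths(3) = 5 + 3 = 8

8


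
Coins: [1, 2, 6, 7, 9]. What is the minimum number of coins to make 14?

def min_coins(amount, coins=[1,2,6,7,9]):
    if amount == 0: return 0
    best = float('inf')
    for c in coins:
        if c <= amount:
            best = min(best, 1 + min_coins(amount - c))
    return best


Building up with DP:
min_coins(0) = 0
min_coins(1) = min(1+min_coins(0)=1+0=1) = 1
min_coins(2) = min(1+min_coins(1)=1+1=2, 1+min_coins(0)=1+0=1) = 1
min_coins(3) = min(1+min_coins(2)=1+1=2, 1+min_coins(1)=1+1=2) = 2
min_coins(4) = min(1+min_coins(3)=1+2=3, 1+min_coins(2)=1+1=2) = 2
min_coins(5) = min(1+min_coins(4)=1+2=3, 1+min_coins(3)=1+2=3) = 3
min_coins(6) = min(1+min_coins(5)=1+3=4, 1+min_coins(4)=1+2=3, 1+min_coins(0)=1+0=1) = 1
min_coins(7) = min(1+min_coins(6)=1+1=2, 1+min_coins(5)=1+3=4, 1+min_coins(1)=1+1=2, 1+min_coins(0)=1+0=1) = 1
min_coins(8) = min(1+min_coins(7)=1+1=2, 1+min_coins(6)=1+1=2, 1+min_coins(2)=1+1=2, 1+min_coins(1)=1+1=2) = 2
min_coins(9) = min(1+min_coins(8)=1+2=3, 1+min_coins(7)=1+1=2, 1+min_coins(3)=1+2=3, 1+min_coins(2)=1+1=2, 1+min_coins(0)=1+0=1) = 1
min_coins(10) = min(1+min_coins(9)=1+1=2, 1+min_coins(8)=1+2=3, 1+min_coins(4)=1+2=3, 1+min_coins(3)=1+2=3, 1+min_coins(1)=1+1=2) = 2
min_coins(11) = min(1+min_coins(10)=1+2=3, 1+min_coins(9)=1+1=2, 1+min_coins(5)=1+3=4, 1+min_coins(4)=1+2=3, 1+min_coins(2)=1+1=2) = 2
min_coins(12) = min(1+min_coins(11)=1+2=3, 1+min_coins(10)=1+2=3, 1+min_coins(6)=1+1=2, 1+min_coins(5)=1+3=4, 1+min_coins(3)=1+2=3) = 2
min_coins(13) = min(1+min_coins(12)=1+2=3, 1+min_coins(11)=1+2=3, 1+min_coins(7)=1+1=2, 1+min_coins(6)=1+1=2, 1+min_coins(4)=1+2=3) = 2
min_coins(14) = min(1+min_coins(13)=1+2=3, 1+min_coins(12)=1+2=3, 1+min_coins(8)=1+2=3, 1+min_coins(7)=1+1=2, 1+min_coins(5)=1+3=4) = 2

2


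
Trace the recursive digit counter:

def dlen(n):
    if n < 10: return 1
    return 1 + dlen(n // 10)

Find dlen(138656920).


dlen(138656920) = 1 + dlen(13865692)
dlen(13865692) = 1 + dlen(1386569)
dlen(1386569) = 1 + dlen(138656)
dlen(138656) = 1 + dlen(13865)
dlen(13865) = 1 + dlen(1386)
dlen(1386) = 1 + dlen(138)
dlen(138) = 1 + dlen(13)
dlen(13) = 1 + dlen(1)
dlen(1) = 1  (base case: 1 < 10)
Unwinding: 1 + 1 + 1 + 1 + 1 + 1 + 1 + 1 + 1 = 9

9


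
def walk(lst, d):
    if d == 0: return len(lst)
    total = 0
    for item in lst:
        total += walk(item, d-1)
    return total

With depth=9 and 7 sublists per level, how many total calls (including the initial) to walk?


At depth 0 (root): 1 call
At depth 1: each of 1 parents calls walk on 7 children = 7 calls
At depth 2: each of 7 parents calls walk on 7 children = 49 calls
At depth 3: each of 49 parents calls walk on 7 children = 343 calls
At depth 4: each of 343 parents calls walk on 7 children = 2401 calls
At depth 5: each of 2401 parents calls walk on 7 children = 16807 calls
At depth 6: each of 16807 parents calls walk on 7 children = 117649 calls
At depth 7: each of 117649 parents calls walk on 7 children = 823543 calls
At depth 8: each of 823543 parents calls walk on 7 children = 5764801 calls
At depth 9: each of 5764801 parents calls walk on 7 children = 40353607 calls
Total: 1 + 7 + 49 + 343 + 2401 + 16807 + 117649 + 823543 + 5764801 + 40353607 = 47079208

47079208


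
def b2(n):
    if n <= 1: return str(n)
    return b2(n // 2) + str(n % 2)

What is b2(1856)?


b2(1856) = b2(928) + '0'
b2(928) = b2(464) + '0'
b2(464) = b2(232) + '0'
b2(232) = b2(116) + '0'
b2(116) = b2(58) + '0'
b2(58) = b2(29) + '0'
b2(29) = b2(14) + '1'
b2(14) = b2(7) + '0'
b2(7) = b2(3) + '1'
b2(3) = b2(1) + '1'
b2(1) = '1'  (base case)
Concatenating: '1' + '1' + '1' + '0' + '1' + '0' + '0' + '0' + '0' + '0' + '0' = '11101000000'

11101000000


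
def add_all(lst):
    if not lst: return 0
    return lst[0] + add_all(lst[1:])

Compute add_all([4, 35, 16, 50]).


add_all([4, 35, 16, 50]) = 4 + add_all([35, 16, 50])
add_all([35, 16, 50]) = 35 + add_all([16, 50])
add_all([16, 50]) = 16 + add_all([50])
add_all([50]) = 50 + add_all([])
add_all([]) = 0  (base case)
Total: 4 + 35 + 16 + 50 + 0 = 105

105


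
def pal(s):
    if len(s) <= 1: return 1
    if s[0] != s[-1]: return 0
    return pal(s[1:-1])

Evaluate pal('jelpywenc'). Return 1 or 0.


pal('jelpywenc'): s[0]='j' != s[-1]='c' -> return 0
Result: 0 (not a palindrome)

0


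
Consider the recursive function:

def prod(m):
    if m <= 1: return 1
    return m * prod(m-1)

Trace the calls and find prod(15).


prod(15)
= 15 * prod(14)
= 15 * 14 * prod(13)
= 15 * 14 * 13 * prod(12)
= 15 * 14 * 13 * 12 * prod(11)
= 15 * 14 * 13 * 12 * 11 * prod(10)
= 15 * 14 * 13 * 12 * 11 * 10 * prod(9)
= 15 * 14 * 13 * 12 * 11 * 10 * 9 * prod(8)
= 15 * 14 * 13 * 12 * 11 * 10 * 9 * 8 * prod(7)
= 15 * 14 * 13 * 12 * 11 * 10 * 9 * 8 * 7 * prod(6)
= 15 * 14 * 13 * 12 * 11 * 10 * 9 * 8 * 7 * 6 * prod(5)
= 15 * 14 * 13 * 12 * 11 * 10 * 9 * 8 * 7 * 6 * 5 * prod(4)
= 15 * 14 * 13 * 12 * 11 * 10 * 9 * 8 * 7 * 6 * 5 * 4 * prod(3)
= 15 * 14 * 13 * 12 * 11 * 10 * 9 * 8 * 7 * 6 * 5 * 4 * 3 * prod(2)
= 15 * 14 * 13 * 12 * 11 * 10 * 9 * 8 * 7 * 6 * 5 * 4 * 3 * 2 * prod(1)
= 15 * 14 * 13 * 12 * 11 * 10 * 9 * 8 * 7 * 6 * 5 * 4 * 3 * 2 * 1
= 1307674368000

1307674368000


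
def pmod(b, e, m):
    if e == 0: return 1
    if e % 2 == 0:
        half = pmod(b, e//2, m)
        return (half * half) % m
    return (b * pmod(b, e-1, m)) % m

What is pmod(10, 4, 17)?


pmod(10, 4, 17): e is even, compute pmod(10, 2, 17)
  pmod(10, 2, 17): e is even, compute pmod(10, 1, 17)
    pmod(10, 1, 17): e is odd, compute pmod(10, 0, 17)
      pmod(10, 0, 17) = 1
    (10 * 1) % 17 = 10
  half=10, (10*10) % 17 = 15
half=15, (15*15) % 17 = 4

4


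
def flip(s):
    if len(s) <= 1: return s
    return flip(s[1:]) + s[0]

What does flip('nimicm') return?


flip('nimicm') = flip('imicm') + 'n'
flip('imicm') = flip('micm') + 'i'
flip('micm') = flip('icm') + 'm'
flip('icm') = flip('cm') + 'i'
flip('cm') = flip('m') + 'c'
flip('m') = 'm'  (base case)
Concatenating: 'm' + 'c' + 'i' + 'm' + 'i' + 'n' = 'mcimin'

mcimin


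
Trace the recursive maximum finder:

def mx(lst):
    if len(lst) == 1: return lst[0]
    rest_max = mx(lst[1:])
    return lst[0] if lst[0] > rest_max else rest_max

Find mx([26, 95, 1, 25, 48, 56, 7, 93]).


mx([26, 95, 1, 25, 48, 56, 7, 93]): compare 26 with mx([95, 1, 25, 48, 56, 7, 93])
mx([95, 1, 25, 48, 56, 7, 93]): compare 95 with mx([1, 25, 48, 56, 7, 93])
mx([1, 25, 48, 56, 7, 93]): compare 1 with mx([25, 48, 56, 7, 93])
mx([25, 48, 56, 7, 93]): compare 25 with mx([48, 56, 7, 93])
mx([48, 56, 7, 93]): compare 48 with mx([56, 7, 93])
mx([56, 7, 93]): compare 56 with mx([7, 93])
mx([7, 93]): compare 7 with mx([93])
mx([93]) = 93  (base case)
Compare 7 with 93 -> 93
Compare 56 with 93 -> 93
Compare 48 with 93 -> 93
Compare 25 with 93 -> 93
Compare 1 with 93 -> 93
Compare 95 with 93 -> 95
Compare 26 with 95 -> 95

95


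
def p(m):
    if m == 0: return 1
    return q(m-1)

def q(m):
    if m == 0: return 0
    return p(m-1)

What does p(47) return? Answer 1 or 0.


p(47) = q(46)
q(46) = p(45)
p(45) = q(44)
q(44) = p(43)
p(43) = q(42)
q(42) = p(41)
p(41) = q(40)
q(40) = p(39)
p(39) = q(38)
q(38) = p(37)
p(37) = q(36)
q(36) = p(35)
p(35) = q(34)
q(34) = p(33)
p(33) = q(32)
q(32) = p(31)
p(31) = q(30)
q(30) = p(29)
p(29) = q(28)
q(28) = p(27)
p(27) = q(26)
q(26) = p(25)
p(25) = q(24)
q(24) = p(23)
p(23) = q(22)
q(22) = p(21)
p(21) = q(20)
q(20) = p(19)
p(19) = q(18)
q(18) = p(17)
p(17) = q(16)
q(16) = p(15)
p(15) = q(14)
q(14) = p(13)
p(13) = q(12)
q(12) = p(11)
p(11) = q(10)
q(10) = p(9)
p(9) = q(8)
q(8) = p(7)
p(7) = q(6)
q(6) = p(5)
p(5) = q(4)
q(4) = p(3)
p(3) = q(2)
q(2) = p(1)
p(1) = q(0)
q(0) = 0  (base case)
Result: 0

0


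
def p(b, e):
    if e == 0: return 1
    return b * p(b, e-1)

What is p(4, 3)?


p(4, 3)
= 4 * p(4, 2)
= 4 * 4 * p(4, 1)
= 4 * 4 * 4 * p(4, 0)
= 4 * 4 * 4 * 1
= 64

64


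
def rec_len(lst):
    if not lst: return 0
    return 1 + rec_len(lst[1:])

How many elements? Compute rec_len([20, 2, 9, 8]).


rec_len([20, 2, 9, 8]) = 1 + rec_len([2, 9, 8])
rec_len([2, 9, 8]) = 1 + rec_len([9, 8])
rec_len([9, 8]) = 1 + rec_len([8])
rec_len([8]) = 1 + rec_len([])
rec_len([]) = 0  (base case)
Unwinding: 1 + 1 + 1 + 1 + 0 = 4

4


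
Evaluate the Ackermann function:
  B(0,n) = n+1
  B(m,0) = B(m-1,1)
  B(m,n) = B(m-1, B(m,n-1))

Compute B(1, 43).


B(1, 43) = B(0, B(1, 42))
  B(1, 42) = B(0, B(1, 41))
    B(1, 41) = B(0, B(1, 40))
      B(1, 40) = B(0, B(1, 39))
        B(1, 39) = B(0, B(1, 38))
          B(1, 38) = B(0, B(1, 37))
          B(1, 37) = B(0, B(1, 36))
          B(1, 36) = B(0, B(1, 35))
          B(1, 35) = B(0, B(1, 34))
          B(1, 34) = B(0, B(1, 33))
          B(1, 33) = B(0, B(1, 32))
          B(1, 32) = B(0, B(1, 31))
          B(1, 31) = B(0, B(1, 30))
          B(1, 30) = B(0, B(1, 29))
          B(1, 29) = B(0, B(1, 28))
          B(1, 28) = B(0, B(1, 27))
          B(1, 27) = B(0, B(1, 26))
          B(1, 26) = B(0, B(1, 25))
          B(1, 25) = B(0, B(1, 24))
          B(1, 24) = B(0, B(1, 23))
          B(1, 23) = B(0, B(1, 22))
          B(1, 22) = B(0, B(1, 21))
          B(1, 21) = B(0, B(1, 20))
          B(1, 20) = B(0, B(1, 19))
          B(1, 19) = B(0, B(1, 18))
... (trace truncated)
Result: B(1, 43) = 45

45


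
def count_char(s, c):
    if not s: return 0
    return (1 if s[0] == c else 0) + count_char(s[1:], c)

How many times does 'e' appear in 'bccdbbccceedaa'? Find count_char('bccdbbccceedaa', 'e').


s[0]='b' != 'e' -> 0
s[0]='c' != 'e' -> 0
s[0]='c' != 'e' -> 0
s[0]='d' != 'e' -> 0
s[0]='b' != 'e' -> 0
s[0]='b' != 'e' -> 0
s[0]='c' != 'e' -> 0
s[0]='c' != 'e' -> 0
s[0]='c' != 'e' -> 0
s[0]='e' == 'e' -> 1
s[0]='e' == 'e' -> 1
s[0]='d' != 'e' -> 0
s[0]='a' != 'e' -> 0
s[0]='a' != 'e' -> 0
Sum: 0 + 0 + 0 + 0 + 0 + 0 + 0 + 0 + 0 + 1 + 1 + 0 + 0 + 0 = 2

2


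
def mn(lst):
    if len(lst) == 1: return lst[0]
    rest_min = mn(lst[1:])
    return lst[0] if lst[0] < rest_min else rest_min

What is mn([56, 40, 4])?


mn([56, 40, 4]): compare 56 with mn([40, 4])
mn([40, 4]): compare 40 with mn([4])
mn([4]) = 4  (base case)
Compare 40 with 4 -> 4
Compare 56 with 4 -> 4

4


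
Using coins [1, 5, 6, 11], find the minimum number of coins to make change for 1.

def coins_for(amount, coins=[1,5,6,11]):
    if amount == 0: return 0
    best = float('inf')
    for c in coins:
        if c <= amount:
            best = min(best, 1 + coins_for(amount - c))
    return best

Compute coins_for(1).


Building up with DP:
coins_for(0) = 0
coins_for(1) = min(1+coins_for(0)=1+0=1) = 1

1


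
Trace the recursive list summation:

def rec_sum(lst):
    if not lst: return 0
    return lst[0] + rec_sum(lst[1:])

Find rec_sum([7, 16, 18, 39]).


rec_sum([7, 16, 18, 39]) = 7 + rec_sum([16, 18, 39])
rec_sum([16, 18, 39]) = 16 + rec_sum([18, 39])
rec_sum([18, 39]) = 18 + rec_sum([39])
rec_sum([39]) = 39 + rec_sum([])
rec_sum([]) = 0  (base case)
Total: 7 + 16 + 18 + 39 + 0 = 80

80


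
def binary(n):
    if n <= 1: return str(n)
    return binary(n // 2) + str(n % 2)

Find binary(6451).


binary(6451) = binary(3225) + '1'
binary(3225) = binary(1612) + '1'
binary(1612) = binary(806) + '0'
binary(806) = binary(403) + '0'
binary(403) = binary(201) + '1'
binary(201) = binary(100) + '1'
binary(100) = binary(50) + '0'
binary(50) = binary(25) + '0'
binary(25) = binary(12) + '1'
binary(12) = binary(6) + '0'
binary(6) = binary(3) + '0'
binary(3) = binary(1) + '1'
binary(1) = '1'  (base case)
Concatenating: '1' + '1' + '0' + '0' + '1' + '0' + '0' + '1' + '1' + '0' + '0' + '1' + '1' = '1100100110011'

1100100110011


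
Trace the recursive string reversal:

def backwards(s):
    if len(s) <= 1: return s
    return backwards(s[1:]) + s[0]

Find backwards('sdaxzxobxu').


backwards('sdaxzxobxu') = backwards('daxzxobxu') + 's'
backwards('daxzxobxu') = backwards('axzxobxu') + 'd'
backwards('axzxobxu') = backwards('xzxobxu') + 'a'
backwards('xzxobxu') = backwards('zxobxu') + 'x'
backwards('zxobxu') = backwards('xobxu') + 'z'
backwards('xobxu') = backwards('obxu') + 'x'
backwards('obxu') = backwards('bxu') + 'o'
backwards('bxu') = backwards('xu') + 'b'
backwards('xu') = backwards('u') + 'x'
backwards('u') = 'u'  (base case)
Concatenating: 'u' + 'x' + 'b' + 'o' + 'x' + 'z' + 'x' + 'a' + 'd' + 's' = 'uxboxzxads'

uxboxzxads


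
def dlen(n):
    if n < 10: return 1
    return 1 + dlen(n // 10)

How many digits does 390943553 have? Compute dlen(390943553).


dlen(390943553) = 1 + dlen(39094355)
dlen(39094355) = 1 + dlen(3909435)
dlen(3909435) = 1 + dlen(390943)
dlen(390943) = 1 + dlen(39094)
dlen(39094) = 1 + dlen(3909)
dlen(3909) = 1 + dlen(390)
dlen(390) = 1 + dlen(39)
dlen(39) = 1 + dlen(3)
dlen(3) = 1  (base case: 3 < 10)
Unwinding: 1 + 1 + 1 + 1 + 1 + 1 + 1 + 1 + 1 = 9

9
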